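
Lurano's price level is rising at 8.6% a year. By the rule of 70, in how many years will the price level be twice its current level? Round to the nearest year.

8 years

At 8.6%, doubling takes about 70/8.6 = 8.14 years.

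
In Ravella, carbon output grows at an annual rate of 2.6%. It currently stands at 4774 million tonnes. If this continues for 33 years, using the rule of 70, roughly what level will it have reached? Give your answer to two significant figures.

Doubling time ≈ 70/2.6 = 26.92 years.
33 years is 33/26.92 ≈ 1.23 doublings, a factor of 2^1.23 ≈ 2.35.
4774 × 2.35 ≈ 11000 million tonnes.

around 11000 million tonnes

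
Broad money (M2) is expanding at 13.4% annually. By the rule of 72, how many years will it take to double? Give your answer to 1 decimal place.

about 5.4 years

At 13.4%, doubling takes about 72/13.4 = 5.37 years.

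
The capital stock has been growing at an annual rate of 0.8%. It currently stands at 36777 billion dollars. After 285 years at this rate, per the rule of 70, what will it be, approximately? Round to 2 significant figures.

around 350000 billion dollars

It doubles every 70/0.8 ≈ 87.50 years, so 285 years is 3.26 doublings.
2^3.26 ≈ 9.58; 36777 × 9.58 ≈ 350000 billion dollars.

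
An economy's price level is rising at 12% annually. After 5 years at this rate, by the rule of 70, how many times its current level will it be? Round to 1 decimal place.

Doubling time ≈ 70/12 = 5.83 years.
5 years / 5.83 ≈ 0.86 doublings → factor 2^0.86 ≈ 1.8.

roughly 1.8 times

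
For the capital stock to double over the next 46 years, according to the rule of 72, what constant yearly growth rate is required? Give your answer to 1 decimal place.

72 / 46 ≈ 1.57, so about 1.6% per year.

≈ 1.6%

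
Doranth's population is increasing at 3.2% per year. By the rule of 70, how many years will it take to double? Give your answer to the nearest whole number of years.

70/3.2 ≈ 21.88, so it doubles roughly every 22 years.

around 22 years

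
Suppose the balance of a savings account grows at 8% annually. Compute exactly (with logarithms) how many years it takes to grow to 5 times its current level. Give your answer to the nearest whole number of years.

t = ln(5) / ln(1 + 0.08) = 1.6094 / 0.076961 ≈ 20.91.
≈ 21 years.

21 years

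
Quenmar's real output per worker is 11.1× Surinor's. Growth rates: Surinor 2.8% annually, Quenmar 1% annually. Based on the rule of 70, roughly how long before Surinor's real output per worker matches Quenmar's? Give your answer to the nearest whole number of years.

Surinor gains on Quenmar at 2.8% − 1% = 1.8 points a year.
At that relative rate the gap halves every 70/1.8 ≈ 38.89 years.
An 11.1× gap takes log₂(11.1) ≈ 3.47 halvings to close: 3.47 × 38.89 ≈ 135 years.

≈ 135 years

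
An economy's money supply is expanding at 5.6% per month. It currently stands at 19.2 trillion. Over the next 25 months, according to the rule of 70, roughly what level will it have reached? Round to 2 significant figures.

It doubles every 70/5.6 ≈ 12.50 months, so 25 months is 2.00 doublings.
2^2.00 ≈ 4.00; 19.2 × 4.00 ≈ 77 trillion.

around 77 trillion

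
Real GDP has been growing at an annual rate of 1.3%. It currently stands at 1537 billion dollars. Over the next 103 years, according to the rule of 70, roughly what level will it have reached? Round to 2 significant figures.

roughly 5800 billion dollars

Doubling time ≈ 70/1.3 = 53.85 years.
103 years is 103/53.85 ≈ 1.91 doublings, a factor of 2^1.91 ≈ 3.76.
1537 × 3.76 ≈ 5800 billion dollars.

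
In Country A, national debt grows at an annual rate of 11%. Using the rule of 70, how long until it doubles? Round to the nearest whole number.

70/11 ≈ 6.36, so it doubles roughly every 6 years.

6 years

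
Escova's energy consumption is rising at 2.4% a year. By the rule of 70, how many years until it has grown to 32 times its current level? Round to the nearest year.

roughly 146 years

One doubling takes 70/2.4 = 29.17 years.
32 = 2^5, so 5 doublings → 146 years.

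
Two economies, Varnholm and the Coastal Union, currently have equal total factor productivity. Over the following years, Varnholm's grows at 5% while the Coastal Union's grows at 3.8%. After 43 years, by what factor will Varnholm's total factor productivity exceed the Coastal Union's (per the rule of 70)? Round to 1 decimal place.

roughly 1.7 times

Varnholm pulls ahead at 1.2 pp per year, so the ratio doubles every 70/1.2 ≈ 58.33 years.
In 43 years that's 0.74 doublings: 2^0.74 ≈ 1.7.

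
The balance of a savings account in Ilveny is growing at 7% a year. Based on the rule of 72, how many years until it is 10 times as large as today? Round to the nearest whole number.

roughly 34 years

One doubling takes 72/7 = 10.29 years.
Reaching 10× takes log₂(10) ≈ 3.32 doublings.
3.32 × 10.29 ≈ 34 years.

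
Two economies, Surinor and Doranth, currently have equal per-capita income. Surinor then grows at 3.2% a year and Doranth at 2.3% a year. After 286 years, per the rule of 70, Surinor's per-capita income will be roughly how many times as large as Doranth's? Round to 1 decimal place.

roughly 12.8 times

Only the 0.9-point difference matters.
70/0.9 ≈ 77.78 years per doubling of the ratio; 286 years gives 3.68 doublings, so ≈ 12.8×.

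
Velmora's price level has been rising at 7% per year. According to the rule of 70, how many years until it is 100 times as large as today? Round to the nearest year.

At 7% it doubles every 70/7 ≈ 10.00 years.
100× is log₂ 100 ≈ 6.64 doublings, so ≈ 6.64 × 10.00 = 66 years.

about 66 years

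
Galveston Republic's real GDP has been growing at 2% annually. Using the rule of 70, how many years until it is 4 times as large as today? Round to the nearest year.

roughly 70 years

One doubling takes 70/2 = 35.00 years.
Getting to 4× needs 2 doublings: 2 × 35.00 ≈ 70 years.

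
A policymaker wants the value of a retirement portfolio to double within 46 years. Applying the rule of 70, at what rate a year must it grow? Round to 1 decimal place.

70 / 46 ≈ 1.52, so about 1.5% a year.

around 1.5%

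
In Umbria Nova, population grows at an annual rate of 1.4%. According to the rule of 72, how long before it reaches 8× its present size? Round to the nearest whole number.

approximately 154 years

At 1.4% it doubles every 72/1.4 ≈ 51.43 years.
8× is 3 doublings, so 3 × 51.43 ≈ 154 years.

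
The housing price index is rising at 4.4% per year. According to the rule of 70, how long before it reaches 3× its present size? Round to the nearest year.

At 4.4% it doubles every 70/4.4 ≈ 15.91 years.
3× is log₂ 3 ≈ 1.58 doublings, so ≈ 1.58 × 15.91 = 25 years.

around 25 years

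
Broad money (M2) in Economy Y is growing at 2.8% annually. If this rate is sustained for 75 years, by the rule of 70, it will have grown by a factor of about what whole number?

about 8 times

70/2.8 ≈ 25.00 years per doubling.
75 years fits 3 doublings: 2^3 = 8.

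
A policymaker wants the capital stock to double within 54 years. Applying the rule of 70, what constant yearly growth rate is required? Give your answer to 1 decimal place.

around 1.3%

70 / 54 ≈ 1.30, so about 1.3% per year.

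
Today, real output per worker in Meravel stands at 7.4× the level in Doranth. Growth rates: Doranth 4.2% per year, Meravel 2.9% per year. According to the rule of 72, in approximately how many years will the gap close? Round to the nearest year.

What matters is the difference: 1.3 pp.
Rule of 72 on the gap: the ratio halves every 72/1.3 ≈ 55.38 years.
A 7.4× gap takes log₂(7.4) ≈ 2.89 halvings to close: 2.89 × 55.38 ≈ 160 years.

around 160 years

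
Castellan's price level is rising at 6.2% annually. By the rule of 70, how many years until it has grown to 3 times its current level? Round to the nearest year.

One doubling takes 70/6.2 = 11.29 years.
3× is log₂ 3 ≈ 1.58 doublings, so ≈ 1.58 × 11.29 = 18 years.

around 18 years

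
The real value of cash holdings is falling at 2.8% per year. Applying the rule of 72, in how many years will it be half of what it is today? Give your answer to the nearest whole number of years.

Halving time ≈ 72 / 2.8 = 25.71 → 26 years.

approximately 26 years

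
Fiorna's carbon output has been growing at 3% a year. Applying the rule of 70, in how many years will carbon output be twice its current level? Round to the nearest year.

At 3%, doubling takes about 70/3 = 23.33 years.

about 23 years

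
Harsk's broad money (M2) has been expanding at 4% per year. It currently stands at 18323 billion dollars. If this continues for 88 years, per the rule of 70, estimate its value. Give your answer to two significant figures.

Doubling time ≈ 70/4 = 17.50 years.
88 years is 88/17.50 ≈ 5.03 doublings, a factor of 2^5.03 ≈ 32.67.
18323 × 32.67 ≈ 600000 billion dollars.

roughly 600000 billion dollars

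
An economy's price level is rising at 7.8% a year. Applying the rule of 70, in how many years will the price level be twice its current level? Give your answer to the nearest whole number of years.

70/7.8 ≈ 8.97, so it doubles roughly every 9 years.

≈ 9 years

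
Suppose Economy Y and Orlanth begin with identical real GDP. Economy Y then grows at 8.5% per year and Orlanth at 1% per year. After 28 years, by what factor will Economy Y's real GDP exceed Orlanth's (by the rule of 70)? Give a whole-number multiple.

approximately 8 times

Rate gap = 8.5% − 1% = 7.5 points.
The ratio doubles every 70/7.5 ≈ 9.33 years.
28/9.33 ≈ 3.00 doublings → ratio ≈ 2^3.00 ≈ 8.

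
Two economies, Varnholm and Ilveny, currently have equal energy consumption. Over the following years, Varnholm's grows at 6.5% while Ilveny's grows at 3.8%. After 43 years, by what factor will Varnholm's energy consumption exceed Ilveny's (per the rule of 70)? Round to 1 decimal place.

Rate gap = 6.5% − 3.8% = 2.7 points.
The ratio doubles every 70/2.7 ≈ 25.93 years.
43/25.93 ≈ 1.66 doublings → ratio ≈ 2^1.66 ≈ 3.2.

≈ 3.2 times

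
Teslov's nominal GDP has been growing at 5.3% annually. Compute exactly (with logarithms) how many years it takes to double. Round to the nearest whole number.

13 years

t = ln(2) / ln(1 + 0.053) = 0.6931 / 0.051643 ≈ 13.42.
≈ 13 years.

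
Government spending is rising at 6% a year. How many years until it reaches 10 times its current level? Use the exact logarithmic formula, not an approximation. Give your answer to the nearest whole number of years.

t = ln(10) / ln(1 + 0.06) = 2.3026 / 0.058269 ≈ 39.52.
≈ 40 years.

40 years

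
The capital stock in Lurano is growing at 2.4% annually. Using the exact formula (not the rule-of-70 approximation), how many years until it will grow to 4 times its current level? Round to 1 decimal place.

58.5 years

t = ln(4) / ln(1 + 0.024) = 1.3863 / 0.023717 ≈ 58.45.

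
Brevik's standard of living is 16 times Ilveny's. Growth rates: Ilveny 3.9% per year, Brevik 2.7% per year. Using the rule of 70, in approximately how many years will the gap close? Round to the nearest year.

≈ 233 years

The growth-rate gap is 3.9% − 2.7% = 1.2 percentage points.
So the ratio between them halves every 70/1.2 ≈ 58.33 years.
A 16 times gap closes after 4 halvings: 4 × 58.33 ≈ 233 years.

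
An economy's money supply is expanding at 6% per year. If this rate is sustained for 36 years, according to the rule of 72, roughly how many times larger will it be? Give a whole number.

about 8 times

At 6% one doubling takes ≈ 12.00 years; 36 years is 3 of them, so ×8.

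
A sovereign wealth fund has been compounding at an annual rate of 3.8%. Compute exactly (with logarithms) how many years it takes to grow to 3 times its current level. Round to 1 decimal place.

29.5 years

t = ln(3) / ln(1 + 0.038) = 1.0986 / 0.037296 ≈ 29.46.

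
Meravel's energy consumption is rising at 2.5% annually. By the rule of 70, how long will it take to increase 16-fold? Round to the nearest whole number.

At 2.5% it doubles every 70/2.5 ≈ 28.00 years.
Getting to 16× needs 4 doublings: 4 × 28.00 ≈ 112 years.

approximately 112 years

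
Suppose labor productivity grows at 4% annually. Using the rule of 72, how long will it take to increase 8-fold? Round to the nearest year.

≈ 54 years

Doubling time ≈ 72/4 = 18.00 years.
8 = 2^3, so 3 doublings → 54 years.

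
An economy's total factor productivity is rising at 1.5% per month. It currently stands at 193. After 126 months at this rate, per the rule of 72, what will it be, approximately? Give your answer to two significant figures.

approximately 1200

It doubles every 72/1.5 ≈ 48.00 months, so 126 months is 2.63 doublings.
2^2.63 ≈ 6.19; 193 × 6.19 ≈ 1200.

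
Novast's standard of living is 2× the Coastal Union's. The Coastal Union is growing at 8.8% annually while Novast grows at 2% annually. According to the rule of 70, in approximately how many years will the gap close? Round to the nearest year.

What matters is the difference: 6.8 pp.
Rule of 70 on the gap: the ratio halves every 70/6.8 ≈ 10.29 years.
A 2× gap closes after 1 halving: 1 × 10.29 ≈ 10 years.

around 10 years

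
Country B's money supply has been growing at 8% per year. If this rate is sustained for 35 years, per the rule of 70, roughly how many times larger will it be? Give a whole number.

≈ 16 times

Doubling time ≈ 70/8 = 8.75 years.
35/8.75 ≈ 4 doublings, so about 2^4 = 16×.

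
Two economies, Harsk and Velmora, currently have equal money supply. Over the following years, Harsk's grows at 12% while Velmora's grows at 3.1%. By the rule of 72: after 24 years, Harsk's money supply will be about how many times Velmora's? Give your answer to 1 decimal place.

around 7.8 times

Only the 8.9-point difference matters.
72/8.9 ≈ 8.09 years per doubling of the ratio; 24 years gives 2.97 doublings, so ≈ 7.8×.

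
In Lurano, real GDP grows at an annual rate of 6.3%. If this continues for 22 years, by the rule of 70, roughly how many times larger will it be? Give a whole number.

70/6.3 ≈ 11.11 years per doubling.
22 years fits 2 doublings: 2^2 = 4.

roughly 4 times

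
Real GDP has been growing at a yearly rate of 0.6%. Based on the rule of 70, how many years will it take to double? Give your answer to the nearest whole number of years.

approximately 117 years

70/0.6 ≈ 116.67, so it doubles roughly every 117 years.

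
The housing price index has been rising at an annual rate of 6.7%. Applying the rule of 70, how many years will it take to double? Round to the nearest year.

Doubling time ≈ 70 / 6.7 = 10.45 years.

roughly 10 years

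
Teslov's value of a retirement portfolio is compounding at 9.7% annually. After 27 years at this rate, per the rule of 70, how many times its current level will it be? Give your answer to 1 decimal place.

roughly 13.4 times

Doubles every ≈ 7.22 years (70/9.7).
27 years is 3.74 doublings; 2^3.74 ≈ 13.4×.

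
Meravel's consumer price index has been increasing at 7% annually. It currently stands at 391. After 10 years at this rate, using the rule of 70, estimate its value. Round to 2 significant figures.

about 780

Doubling time ≈ 70/7 = 10.00 years.
10 years is 10/10.00 ≈ 1.00 doublings, a factor of 2^1.00 ≈ 2.00.
391 × 2.00 ≈ 780.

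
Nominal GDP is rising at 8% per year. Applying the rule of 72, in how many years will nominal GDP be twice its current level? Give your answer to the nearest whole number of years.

roughly 9 years

72/8 ≈ 9.00, so it doubles roughly every 9 years.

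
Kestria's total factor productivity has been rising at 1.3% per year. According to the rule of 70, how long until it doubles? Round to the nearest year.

70/1.3 ≈ 53.85, so it doubles roughly every 54 years.

about 54 years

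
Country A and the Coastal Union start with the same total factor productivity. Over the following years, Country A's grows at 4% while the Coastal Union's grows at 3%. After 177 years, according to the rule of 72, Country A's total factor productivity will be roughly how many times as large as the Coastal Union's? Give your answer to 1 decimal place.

≈ 5.5 times

Country A pulls ahead at 1 pp per year, so the ratio doubles every 72/1 ≈ 72.00 years.
In 177 years that's 2.46 doublings: 2^2.46 ≈ 5.5.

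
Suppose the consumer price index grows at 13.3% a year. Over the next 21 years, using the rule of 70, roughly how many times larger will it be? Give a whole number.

16 times

At 13.3% one doubling takes ≈ 5.26 years; 21 years is 4 of them, so ×16.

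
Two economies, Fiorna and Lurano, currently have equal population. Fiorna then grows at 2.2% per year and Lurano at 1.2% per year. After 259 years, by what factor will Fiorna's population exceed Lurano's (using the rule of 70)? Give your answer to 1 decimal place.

roughly 13.0 times

Only the 1-point difference matters.
70/1 ≈ 70.00 years per doubling of the ratio; 259 years gives 3.70 doublings, so ≈ 13.0×.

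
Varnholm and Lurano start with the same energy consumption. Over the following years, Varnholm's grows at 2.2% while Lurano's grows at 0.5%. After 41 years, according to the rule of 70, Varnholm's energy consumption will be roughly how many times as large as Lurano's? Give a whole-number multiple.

Rate gap = 2.2% − 0.5% = 1.7 points.
The ratio doubles every 70/1.7 ≈ 41.18 years.
41/41.18 ≈ 1.00 doublings → ratio ≈ 2^1.00 ≈ 2.

about 2 times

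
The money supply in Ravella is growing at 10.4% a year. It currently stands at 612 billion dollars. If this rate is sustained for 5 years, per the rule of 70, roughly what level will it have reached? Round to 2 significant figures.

about 1000 billion dollars

Doubling time ≈ 70/10.4 = 6.73 years.
5 years is 5/6.73 ≈ 0.74 doublings, a factor of 2^0.74 ≈ 1.67.
612 × 1.67 ≈ 1000 billion dollars.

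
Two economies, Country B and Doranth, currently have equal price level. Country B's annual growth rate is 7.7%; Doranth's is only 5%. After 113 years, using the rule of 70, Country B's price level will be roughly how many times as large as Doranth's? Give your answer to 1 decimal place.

Only the 2.7-point difference matters.
70/2.7 ≈ 25.93 years per doubling of the ratio; 113 years gives 4.36 doublings, so ≈ 20.5×.

approximately 20.5 times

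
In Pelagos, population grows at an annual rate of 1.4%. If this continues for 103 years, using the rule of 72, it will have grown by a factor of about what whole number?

72/1.4 ≈ 51.43 years per doubling.
103 years fits 2 doublings: 2^2 = 4.

approximately 4 times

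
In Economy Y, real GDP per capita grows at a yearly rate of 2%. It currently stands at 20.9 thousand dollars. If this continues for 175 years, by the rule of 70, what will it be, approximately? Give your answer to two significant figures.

roughly 670 thousand dollars

It doubles every 70/2 ≈ 35.00 years, so 175 years is 5.00 doublings.
2^5.00 ≈ 32.00; 20.9 × 32.00 ≈ 670 thousand dollars.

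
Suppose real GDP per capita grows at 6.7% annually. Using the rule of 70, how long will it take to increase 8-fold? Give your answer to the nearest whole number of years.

Doubling time ≈ 70/6.7 = 10.45 years.
Getting to 8× needs 3 doublings: 3 × 10.45 ≈ 31 years.

≈ 31 years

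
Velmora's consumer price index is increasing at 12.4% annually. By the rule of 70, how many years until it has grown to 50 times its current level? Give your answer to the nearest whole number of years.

One doubling takes 70/12.4 = 5.65 years.
Reaching 50× takes log₂(50) ≈ 5.64 doublings.
5.64 × 5.65 ≈ 32 years.

around 32 years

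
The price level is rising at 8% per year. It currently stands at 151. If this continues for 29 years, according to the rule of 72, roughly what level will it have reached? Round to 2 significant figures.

approximately 1400

It doubles every 72/8 ≈ 9.00 years, so 29 years is 3.22 doublings.
2^3.22 ≈ 9.32; 151 × 9.32 ≈ 1400.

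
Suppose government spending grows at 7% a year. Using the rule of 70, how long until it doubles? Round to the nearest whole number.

approximately 10 years

Doubling time ≈ 70 / 7 = 10.00 years.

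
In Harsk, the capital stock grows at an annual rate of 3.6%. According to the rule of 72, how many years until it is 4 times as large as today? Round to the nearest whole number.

roughly 40 years

At 3.6% it doubles every 72/3.6 ≈ 20.00 years.
4 = 2^2, so 2 doublings → 40 years.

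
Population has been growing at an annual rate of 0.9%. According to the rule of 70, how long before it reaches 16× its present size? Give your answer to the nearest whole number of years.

Doubling time ≈ 70/0.9 = 77.78 years.
16 = 2^4, so 4 doublings → 311 years.

around 311 years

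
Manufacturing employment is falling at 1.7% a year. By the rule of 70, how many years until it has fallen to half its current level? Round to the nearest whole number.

approximately 41 years

Halving time ≈ 70 / 1.7 = 41.18 → 41 years.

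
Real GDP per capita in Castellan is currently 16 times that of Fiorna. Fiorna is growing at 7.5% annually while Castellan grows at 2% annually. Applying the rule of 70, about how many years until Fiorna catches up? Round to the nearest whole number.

51 years

Fiorna gains on Castellan at 7.5% − 2% = 5.5 points a year.
At that relative rate the gap halves every 70/5.5 ≈ 12.73 years.
A 16 times gap closes after 4 halvings: 4 × 12.73 ≈ 51 years.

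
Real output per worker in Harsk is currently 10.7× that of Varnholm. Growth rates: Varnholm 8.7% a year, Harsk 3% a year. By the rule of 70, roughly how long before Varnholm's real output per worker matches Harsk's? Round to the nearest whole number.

around 42 years

What matters is the difference: 5.7 pp.
Rule of 70 on the gap: the ratio halves every 70/5.7 ≈ 12.28 years.
A 10.7× gap takes log₂(10.7) ≈ 3.42 halvings to close: 3.42 × 12.28 ≈ 42 years.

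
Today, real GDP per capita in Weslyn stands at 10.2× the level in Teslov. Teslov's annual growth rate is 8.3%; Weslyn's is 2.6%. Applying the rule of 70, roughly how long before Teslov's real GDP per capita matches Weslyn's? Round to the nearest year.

What matters is the difference: 5.7 pp.
Rule of 70 on the gap: the ratio halves every 70/5.7 ≈ 12.28 years.
A 10.2× gap takes log₂(10.2) ≈ 3.35 halvings to close: 3.35 × 12.28 ≈ 41 years.

roughly 41 years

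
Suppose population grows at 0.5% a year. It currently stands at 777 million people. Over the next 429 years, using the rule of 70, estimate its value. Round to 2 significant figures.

roughly 6500 million people

It doubles every 70/0.5 ≈ 140.00 years, so 429 years is 3.06 doublings.
2^3.06 ≈ 8.34; 777 × 8.34 ≈ 6500 million people.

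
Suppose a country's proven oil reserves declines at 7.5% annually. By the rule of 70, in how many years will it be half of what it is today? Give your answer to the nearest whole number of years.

9 years

The rule works in reverse for decay: 70/7.5 ≈ 9.33 years to halve.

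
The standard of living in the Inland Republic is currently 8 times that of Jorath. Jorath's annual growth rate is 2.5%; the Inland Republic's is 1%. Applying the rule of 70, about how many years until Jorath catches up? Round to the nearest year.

about 140 years

The growth-rate gap is 2.5% − 1% = 1.5 percentage points.
So the ratio between them halves every 70/1.5 ≈ 46.67 years.
An 8 times gap closes after 3 halvings: 3 × 46.67 ≈ 140 years.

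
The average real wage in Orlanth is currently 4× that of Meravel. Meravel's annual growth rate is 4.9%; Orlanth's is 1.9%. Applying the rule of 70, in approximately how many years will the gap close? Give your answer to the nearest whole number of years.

about 47 years

Meravel gains on Orlanth at 4.9% − 1.9% = 3 points a year.
At that relative rate the gap halves every 70/3 ≈ 23.33 years.
A 4× gap closes after 2 halvings: 2 × 23.33 ≈ 47 years.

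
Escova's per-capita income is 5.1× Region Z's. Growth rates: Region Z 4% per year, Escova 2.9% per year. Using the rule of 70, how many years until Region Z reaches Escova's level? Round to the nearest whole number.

150 years

The growth-rate gap is 4% − 2.9% = 1.1 percentage points.
So the ratio between them halves every 70/1.1 ≈ 63.64 years.
A 5.1× gap takes log₂(5.1) ≈ 2.35 halvings to close: 2.35 × 63.64 ≈ 150 years.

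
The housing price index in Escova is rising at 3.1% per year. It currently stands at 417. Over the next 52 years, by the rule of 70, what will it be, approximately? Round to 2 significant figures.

It doubles every 70/3.1 ≈ 22.58 years, so 52 years is 2.30 doublings.
2^2.30 ≈ 4.92; 417 × 4.92 ≈ 2100.

2100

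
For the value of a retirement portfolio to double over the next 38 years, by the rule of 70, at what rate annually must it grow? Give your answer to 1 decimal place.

around 1.8%

70 / 38 ≈ 1.84, so about 1.8% annually.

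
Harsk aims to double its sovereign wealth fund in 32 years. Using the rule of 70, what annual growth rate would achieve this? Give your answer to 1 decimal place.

70 / 32 ≈ 2.19, so about 2.2% annually.

about 2.2%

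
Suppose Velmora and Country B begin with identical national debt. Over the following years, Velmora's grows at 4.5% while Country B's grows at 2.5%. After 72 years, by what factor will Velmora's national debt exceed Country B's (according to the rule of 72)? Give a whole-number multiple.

Velmora pulls ahead at 2 pp per year, so the ratio doubles every 72/2 ≈ 36.00 years.
In 72 years that's 2.00 doublings: 2^2.00 ≈ 4.

about 4 times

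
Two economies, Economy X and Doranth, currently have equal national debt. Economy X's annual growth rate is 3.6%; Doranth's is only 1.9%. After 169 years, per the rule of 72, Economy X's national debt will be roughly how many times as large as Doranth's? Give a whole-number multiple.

Only the 1.7-point difference matters.
72/1.7 ≈ 42.35 years per doubling of the ratio; 169 years gives 3.99 doublings, so ≈ 16×.

16 times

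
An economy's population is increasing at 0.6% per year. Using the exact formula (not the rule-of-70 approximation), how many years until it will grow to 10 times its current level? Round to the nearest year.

385 years

t = ln(10) / ln(1 + 0.006) = 2.3026 / 0.005982 ≈ 384.92.
≈ 385 years.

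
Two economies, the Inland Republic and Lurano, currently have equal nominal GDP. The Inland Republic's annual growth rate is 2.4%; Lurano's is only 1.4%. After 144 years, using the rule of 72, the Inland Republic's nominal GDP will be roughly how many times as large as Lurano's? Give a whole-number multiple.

the Inland Republic pulls ahead at 1 pp per year, so the ratio doubles every 72/1 ≈ 72.00 years.
In 144 years that's 2.00 doublings: 2^2.00 ≈ 4.

roughly 4 times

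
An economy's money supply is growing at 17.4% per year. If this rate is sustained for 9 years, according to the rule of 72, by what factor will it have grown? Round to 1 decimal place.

around 4.5 times

Doubles every ≈ 4.14 years (72/17.4).
9 years is 2.17 doublings; 2^2.17 ≈ 4.5×.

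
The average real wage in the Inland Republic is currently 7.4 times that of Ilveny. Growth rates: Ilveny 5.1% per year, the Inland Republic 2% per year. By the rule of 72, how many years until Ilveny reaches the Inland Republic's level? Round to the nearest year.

What matters is the difference: 3.1 pp.
Rule of 72 on the gap: the ratio halves every 72/3.1 ≈ 23.23 years.
A 7.4 times gap takes log₂(7.4) ≈ 2.89 halvings to close: 2.89 × 23.23 ≈ 67 years.

about 67 years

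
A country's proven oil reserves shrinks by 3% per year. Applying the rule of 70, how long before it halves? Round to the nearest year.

The rule works in reverse for decay: 70/3 ≈ 23.33 years to halve.

around 23 years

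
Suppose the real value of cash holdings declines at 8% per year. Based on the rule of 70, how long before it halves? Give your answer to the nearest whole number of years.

The rule works in reverse for decay: 70/8 ≈ 8.75 years to halve.

9 years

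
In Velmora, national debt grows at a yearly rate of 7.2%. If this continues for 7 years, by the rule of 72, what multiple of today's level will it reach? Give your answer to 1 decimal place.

around 1.6 times

Doubling time ≈ 72/7.2 = 10.00 years.
7 years / 10.00 ≈ 0.70 doublings → factor 2^0.70 ≈ 1.6.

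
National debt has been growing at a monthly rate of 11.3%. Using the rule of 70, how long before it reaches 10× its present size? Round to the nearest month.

At 11.3% it doubles every 70/11.3 ≈ 6.19 months.
Reaching 10× takes log₂(10) ≈ 3.32 doublings.
3.32 × 6.19 ≈ 21 months.

roughly 21 months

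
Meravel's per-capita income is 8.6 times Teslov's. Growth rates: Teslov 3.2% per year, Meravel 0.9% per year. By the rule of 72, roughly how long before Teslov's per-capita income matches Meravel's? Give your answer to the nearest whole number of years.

approximately 97 years

Teslov gains on Meravel at 3.2% − 0.9% = 2.3 points a year.
At that relative rate the gap halves every 72/2.3 ≈ 31.30 years.
An 8.6 times gap takes log₂(8.6) ≈ 3.10 halvings to close: 3.10 × 31.30 ≈ 97 years.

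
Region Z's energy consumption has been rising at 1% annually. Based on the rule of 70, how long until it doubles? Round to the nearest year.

At 1%, doubling takes about 70/1 = 70.00 years.

≈ 70 years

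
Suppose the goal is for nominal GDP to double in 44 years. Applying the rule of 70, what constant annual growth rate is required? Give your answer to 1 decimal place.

70 / 44 ≈ 1.59, so about 1.6% a year.

approximately 1.6%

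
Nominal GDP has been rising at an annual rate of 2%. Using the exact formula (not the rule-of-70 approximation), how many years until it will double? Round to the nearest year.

t = ln(2) / ln(1 + 0.02) = 0.6931 / 0.019803 ≈ 35.00.
≈ 35 years.

35 years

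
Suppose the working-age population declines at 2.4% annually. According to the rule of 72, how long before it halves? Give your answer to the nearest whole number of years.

≈ 30 years

The rule works in reverse for decay: 72/2.4 ≈ 30.00 years to halve.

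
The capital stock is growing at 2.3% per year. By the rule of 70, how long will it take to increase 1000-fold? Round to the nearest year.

Doubling time ≈ 70/2.3 = 30.43 years.
1000× is log₂ 1000 ≈ 9.97 doublings, so ≈ 9.97 × 30.43 = 303 years.

roughly 303 years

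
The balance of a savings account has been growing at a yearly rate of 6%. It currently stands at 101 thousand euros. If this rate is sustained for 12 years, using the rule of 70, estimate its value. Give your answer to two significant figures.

about 210 thousand euros

Doubling time ≈ 70/6 = 11.67 years.
12 years is 12/11.67 ≈ 1.03 doublings, a factor of 2^1.03 ≈ 2.04.
101 × 2.04 ≈ 210 thousand euros.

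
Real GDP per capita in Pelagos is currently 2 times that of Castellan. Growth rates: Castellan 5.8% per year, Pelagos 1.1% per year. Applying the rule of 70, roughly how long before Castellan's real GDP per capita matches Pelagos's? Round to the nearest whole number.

≈ 15 years

What matters is the difference: 4.7 pp.
Rule of 70 on the gap: the ratio halves every 70/4.7 ≈ 14.89 years.
A 2 times gap closes after 1 halving: 1 × 14.89 ≈ 15 years.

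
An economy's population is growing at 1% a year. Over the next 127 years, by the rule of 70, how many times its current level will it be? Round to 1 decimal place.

Doubles every ≈ 70.00 years (70/1).
127 years is 1.81 doublings; 2^1.81 ≈ 3.5×.

roughly 3.5 times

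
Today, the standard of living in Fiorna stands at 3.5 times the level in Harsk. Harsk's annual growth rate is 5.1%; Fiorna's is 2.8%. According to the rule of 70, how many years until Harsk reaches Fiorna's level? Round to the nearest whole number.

The growth-rate gap is 5.1% − 2.8% = 2.3 percentage points.
So the ratio between them halves every 70/2.3 ≈ 30.43 years.
A 3.5 times gap takes log₂(3.5) ≈ 1.81 halvings to close: 1.81 × 30.43 ≈ 55 years.

about 55 years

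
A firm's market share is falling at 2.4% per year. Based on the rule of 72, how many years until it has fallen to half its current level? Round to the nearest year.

approximately 30 years

The rule works in reverse for decay: 72/2.4 ≈ 30.00 years to halve.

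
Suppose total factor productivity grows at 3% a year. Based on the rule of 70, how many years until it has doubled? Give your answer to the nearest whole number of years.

approximately 23 years

At 3%, doubling takes about 70/3 = 23.33 years.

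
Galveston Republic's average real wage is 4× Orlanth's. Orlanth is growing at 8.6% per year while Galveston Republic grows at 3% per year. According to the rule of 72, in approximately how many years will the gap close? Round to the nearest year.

approximately 26 years

What matters is the difference: 5.6 pp.
Rule of 72 on the gap: the ratio halves every 72/5.6 ≈ 12.86 years.
A 4× gap closes after 2 halvings: 2 × 12.86 ≈ 26 years.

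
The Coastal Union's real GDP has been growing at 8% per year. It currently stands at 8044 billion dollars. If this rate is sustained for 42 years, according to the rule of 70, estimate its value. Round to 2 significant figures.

220000 billion dollars

Doubling time ≈ 70/8 = 8.75 years.
42 years is 42/8.75 ≈ 4.80 doublings, a factor of 2^4.80 ≈ 27.86.
8044 × 27.86 ≈ 220000 billion dollars.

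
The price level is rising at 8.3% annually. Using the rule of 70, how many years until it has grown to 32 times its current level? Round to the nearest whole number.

One doubling takes 70/8.3 = 8.43 years.
32 = 2^5, so 5 doublings → 42 years.

roughly 42 years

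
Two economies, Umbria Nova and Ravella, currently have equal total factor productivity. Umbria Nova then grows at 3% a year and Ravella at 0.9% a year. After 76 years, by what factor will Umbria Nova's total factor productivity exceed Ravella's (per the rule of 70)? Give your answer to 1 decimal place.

Rate gap = 3% − 0.9% = 2.1 points.
The ratio doubles every 70/2.1 ≈ 33.33 years.
76/33.33 ≈ 2.28 doublings → ratio ≈ 2^2.28 ≈ 4.9.

approximately 4.9 times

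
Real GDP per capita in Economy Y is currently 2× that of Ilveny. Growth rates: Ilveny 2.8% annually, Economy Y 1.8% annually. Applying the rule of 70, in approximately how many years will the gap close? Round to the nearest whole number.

approximately 70 years

Ilveny gains on Economy Y at 2.8% − 1.8% = 1 point a year.
At that relative rate the gap halves every 70/1 ≈ 70.00 years.
A 2× gap closes after 1 halving: 1 × 70.00 ≈ 70 years.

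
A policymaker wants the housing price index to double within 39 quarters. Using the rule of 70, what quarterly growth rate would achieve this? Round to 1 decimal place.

around 1.8%

70 / 39 ≈ 1.79, so about 1.8% per quarter.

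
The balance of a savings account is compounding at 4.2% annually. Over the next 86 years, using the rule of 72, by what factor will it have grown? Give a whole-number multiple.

At 4.2% one doubling takes ≈ 17.14 years; 86 years is 5 of them, so ×32.

around 32 times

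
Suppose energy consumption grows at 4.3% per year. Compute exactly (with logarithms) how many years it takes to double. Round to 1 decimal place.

16.5 years

t = ln(2) / ln(1 + 0.043) = 0.6931 / 0.042101 ≈ 16.46.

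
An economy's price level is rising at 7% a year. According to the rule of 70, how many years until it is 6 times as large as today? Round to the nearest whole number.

At 7% it doubles every 70/7 ≈ 10.00 years.
Reaching 6× takes log₂(6) ≈ 2.58 doublings.
2.58 × 10.00 ≈ 26 years.

approximately 26 years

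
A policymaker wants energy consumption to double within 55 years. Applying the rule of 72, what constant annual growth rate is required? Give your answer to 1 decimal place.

roughly 1.3% a year

72 / 55 ≈ 1.31, so about 1.3% a year.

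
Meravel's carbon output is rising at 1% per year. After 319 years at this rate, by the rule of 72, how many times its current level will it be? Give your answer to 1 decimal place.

Doubling time ≈ 72/1 = 72.00 years.
319 years / 72.00 ≈ 4.43 doublings → factor 2^4.43 ≈ 21.6.

around 21.6 times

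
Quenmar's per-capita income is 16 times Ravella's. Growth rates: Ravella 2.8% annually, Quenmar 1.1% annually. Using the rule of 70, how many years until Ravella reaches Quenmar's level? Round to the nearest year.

Ravella gains on Quenmar at 2.8% − 1.1% = 1.7 points a year.
At that relative rate the gap halves every 70/1.7 ≈ 41.18 years.
A 16 times gap closes after 4 halvings: 4 × 41.18 ≈ 165 years.

≈ 165 years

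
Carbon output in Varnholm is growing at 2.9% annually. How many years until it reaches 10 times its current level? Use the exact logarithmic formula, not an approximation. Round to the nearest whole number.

t = ln(10) / ln(1 + 0.029) = 2.3026 / 0.028587 ≈ 80.55.
≈ 81 years.

81 years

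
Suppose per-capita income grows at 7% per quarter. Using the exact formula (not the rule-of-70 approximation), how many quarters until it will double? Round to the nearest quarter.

10 quarters

t = ln(2) / ln(1 + 0.07) = 0.6931 / 0.067659 ≈ 10.24.
≈ 10 quarters.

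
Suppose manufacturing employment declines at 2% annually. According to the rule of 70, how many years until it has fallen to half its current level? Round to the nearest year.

≈ 35 years

The rule works in reverse for decay: 70/2 ≈ 35.00 years to halve.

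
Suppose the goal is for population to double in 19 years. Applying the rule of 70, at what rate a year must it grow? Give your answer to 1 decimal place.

70 / 19 ≈ 3.68, so about 3.7% a year.

around 3.7%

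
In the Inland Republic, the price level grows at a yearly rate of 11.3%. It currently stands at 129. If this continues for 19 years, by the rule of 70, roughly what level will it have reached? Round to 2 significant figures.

Doubling time ≈ 70/11.3 = 6.19 years.
19 years is 19/6.19 ≈ 3.07 doublings, a factor of 2^3.07 ≈ 8.40.
129 × 8.40 ≈ 1100.

about 1100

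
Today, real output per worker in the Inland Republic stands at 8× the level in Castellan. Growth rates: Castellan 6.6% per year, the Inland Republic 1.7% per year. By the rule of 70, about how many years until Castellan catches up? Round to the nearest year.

around 43 years

What matters is the difference: 4.9 pp.
Rule of 70 on the gap: the ratio halves every 70/4.9 ≈ 14.29 years.
An 8× gap closes after 3 halvings: 3 × 14.29 ≈ 43 years.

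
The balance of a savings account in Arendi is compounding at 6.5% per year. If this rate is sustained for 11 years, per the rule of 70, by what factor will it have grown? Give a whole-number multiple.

Doubling time ≈ 70/6.5 = 10.77 years.
11/10.77 ≈ 1 doubling, so about 2^1 = 2×.

roughly 2 times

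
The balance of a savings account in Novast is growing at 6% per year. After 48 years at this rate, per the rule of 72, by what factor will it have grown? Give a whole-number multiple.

roughly 16 times

Doubling time ≈ 72/6 = 12.00 years.
48/12.00 ≈ 4 doublings, so about 2^4 = 16×.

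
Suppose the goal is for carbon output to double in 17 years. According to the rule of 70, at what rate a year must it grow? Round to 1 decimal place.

roughly 4.1%

70 / 17 ≈ 4.12, so about 4.1% a year.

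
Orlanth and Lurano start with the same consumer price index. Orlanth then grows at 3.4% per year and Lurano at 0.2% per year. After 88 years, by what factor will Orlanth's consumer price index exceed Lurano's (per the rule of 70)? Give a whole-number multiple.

Only the 3.2-point difference matters.
70/3.2 ≈ 21.88 years per doubling of the ratio; 88 years gives 4.02 doublings, so ≈ 16×.

roughly 16 times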